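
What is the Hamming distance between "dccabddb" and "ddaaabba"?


Comparing "dccabddb" and "ddaaabba" position by position:
  Position 0: 'd' vs 'd' => same
  Position 1: 'c' vs 'd' => differ
  Position 2: 'c' vs 'a' => differ
  Position 3: 'a' vs 'a' => same
  Position 4: 'b' vs 'a' => differ
  Position 5: 'd' vs 'b' => differ
  Position 6: 'd' vs 'b' => differ
  Position 7: 'b' vs 'a' => differ
Total differences (Hamming distance): 6

6


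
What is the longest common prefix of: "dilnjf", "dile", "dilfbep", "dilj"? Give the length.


Words: dilnjf, dile, dilfbep, dilj
  Position 0: all 'd' => match
  Position 1: all 'i' => match
  Position 2: all 'l' => match
  Position 3: ('n', 'e', 'f', 'j') => mismatch, stop
LCP = "dil" (length 3)

3


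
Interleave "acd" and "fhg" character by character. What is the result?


Interleaving "acd" and "fhg":
  Position 0: 'a' from first, 'f' from second => "af"
  Position 1: 'c' from first, 'h' from second => "ch"
  Position 2: 'd' from first, 'g' from second => "dg"
Result: afchdg

afchdg


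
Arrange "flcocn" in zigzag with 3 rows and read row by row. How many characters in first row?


Zigzag "flcocn" into 3 rows:
Placing characters:
  'f' => row 0
  'l' => row 1
  'c' => row 2
  'o' => row 1
  'c' => row 0
  'n' => row 1
Rows:
  Row 0: "fc"
  Row 1: "lon"
  Row 2: "c"
First row length: 2

2


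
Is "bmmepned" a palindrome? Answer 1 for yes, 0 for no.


Input: bmmepned
Reversed: denpemmb
  Compare pos 0 ('b') with pos 7 ('d'): MISMATCH
  Compare pos 1 ('m') with pos 6 ('e'): MISMATCH
  Compare pos 2 ('m') with pos 5 ('n'): MISMATCH
  Compare pos 3 ('e') with pos 4 ('p'): MISMATCH
Result: not a palindrome

0


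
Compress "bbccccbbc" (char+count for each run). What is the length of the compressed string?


Input: bbccccbbc
Runs:
  'b' x 2 => "b2"
  'c' x 4 => "c4"
  'b' x 2 => "b2"
  'c' x 1 => "c1"
Compressed: "b2c4b2c1"
Compressed length: 8

8


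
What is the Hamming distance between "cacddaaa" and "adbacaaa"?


Comparing "cacddaaa" and "adbacaaa" position by position:
  Position 0: 'c' vs 'a' => differ
  Position 1: 'a' vs 'd' => differ
  Position 2: 'c' vs 'b' => differ
  Position 3: 'd' vs 'a' => differ
  Position 4: 'd' vs 'c' => differ
  Position 5: 'a' vs 'a' => same
  Position 6: 'a' vs 'a' => same
  Position 7: 'a' vs 'a' => same
Total differences (Hamming distance): 5

5


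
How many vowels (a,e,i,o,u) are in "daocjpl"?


Input: daocjpl
Checking each character:
  'd' at position 0: consonant
  'a' at position 1: vowel (running total: 1)
  'o' at position 2: vowel (running total: 2)
  'c' at position 3: consonant
  'j' at position 4: consonant
  'p' at position 5: consonant
  'l' at position 6: consonant
Total vowels: 2

2


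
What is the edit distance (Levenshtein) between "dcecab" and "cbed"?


Computing edit distance: "dcecab" -> "cbed"
DP table:
           c    b    e    d
      0    1    2    3    4
  d   1    1    2    3    3
  c   2    1    2    3    4
  e   3    2    2    2    3
  c   4    3    3    3    3
  a   5    4    4    4    4
  b   6    5    4    5    5
Edit distance = dp[6][4] = 5

5


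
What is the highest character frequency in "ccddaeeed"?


Input: ccddaeeed
Character counts:
  'a': 1
  'c': 2
  'd': 3
  'e': 3
Maximum frequency: 3

3


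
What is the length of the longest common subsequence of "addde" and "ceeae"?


LCS of "addde" and "ceeae"
DP table:
           c    e    e    a    e
      0    0    0    0    0    0
  a   0    0    0    0    1    1
  d   0    0    0    0    1    1
  d   0    0    0    0    1    1
  d   0    0    0    0    1    1
  e   0    0    1    1    1    2
LCS length = dp[5][5] = 2

2


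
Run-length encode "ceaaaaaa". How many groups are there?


Input: ceaaaaaa
Scanning for consecutive runs:
  Group 1: 'c' x 1 (positions 0-0)
  Group 2: 'e' x 1 (positions 1-1)
  Group 3: 'a' x 6 (positions 2-7)
Total groups: 3

3


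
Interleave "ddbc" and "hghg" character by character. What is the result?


Interleaving "ddbc" and "hghg":
  Position 0: 'd' from first, 'h' from second => "dh"
  Position 1: 'd' from first, 'g' from second => "dg"
  Position 2: 'b' from first, 'h' from second => "bh"
  Position 3: 'c' from first, 'g' from second => "cg"
Result: dhdgbhcg

dhdgbhcg


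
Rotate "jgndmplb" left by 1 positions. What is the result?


Input: "jgndmplb", rotate left by 1
First 1 characters: "j"
Remaining characters: "gndmplb"
Concatenate remaining + first: "gndmplb" + "j" = "gndmplbj"

gndmplbj


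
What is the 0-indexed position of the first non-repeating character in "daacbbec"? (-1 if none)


Input: daacbbec
Character frequencies:
  'a': 2
  'b': 2
  'c': 2
  'd': 1
  'e': 1
Scanning left to right for freq == 1:
  Position 0 ('d'): unique! => answer = 0

0


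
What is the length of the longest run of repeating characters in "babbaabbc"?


Input: "babbaabbc"
Scanning for longest run:
  Position 1 ('a'): new char, reset run to 1
  Position 2 ('b'): new char, reset run to 1
  Position 3 ('b'): continues run of 'b', length=2
  Position 4 ('a'): new char, reset run to 1
  Position 5 ('a'): continues run of 'a', length=2
  Position 6 ('b'): new char, reset run to 1
  Position 7 ('b'): continues run of 'b', length=2
  Position 8 ('c'): new char, reset run to 1
Longest run: 'b' with length 2

2


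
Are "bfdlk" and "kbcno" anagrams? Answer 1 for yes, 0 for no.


Strings: "bfdlk", "kbcno"
Sorted first:  bdfkl
Sorted second: bckno
Differ at position 1: 'd' vs 'c' => not anagrams

0


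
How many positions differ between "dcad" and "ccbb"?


Comparing "dcad" and "ccbb" position by position:
  Position 0: 'd' vs 'c' => DIFFER
  Position 1: 'c' vs 'c' => same
  Position 2: 'a' vs 'b' => DIFFER
  Position 3: 'd' vs 'b' => DIFFER
Positions that differ: 3

3


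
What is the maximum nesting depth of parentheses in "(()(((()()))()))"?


Input: "(()(((()()))()))"
Tracking depth:
  Position 0 '(': depth becomes 1
  Position 1 '(': depth becomes 2
  Position 2 ')': depth becomes 1
  Position 3 '(': depth becomes 2
  Position 4 '(': depth becomes 3
  Position 5 '(': depth becomes 4
  Position 6 '(': depth becomes 5
  Position 7 ')': depth becomes 4
  Position 8 '(': depth becomes 5
  Position 9 ')': depth becomes 4
  Position 10 ')': depth becomes 3
  Position 11 ')': depth becomes 2
  Position 12 '(': depth becomes 3
  Position 13 ')': depth becomes 2
  Position 14 ')': depth becomes 1
  Position 15 ')': depth becomes 0
Maximum depth reached: 5

5


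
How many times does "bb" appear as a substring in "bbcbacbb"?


Searching for "bb" in "bbcbacbb"
Scanning each position:
  Position 0: "bb" => MATCH
  Position 1: "bc" => no
  Position 2: "cb" => no
  Position 3: "ba" => no
  Position 4: "ac" => no
  Position 5: "cb" => no
  Position 6: "bb" => MATCH
Total occurrences: 2

2


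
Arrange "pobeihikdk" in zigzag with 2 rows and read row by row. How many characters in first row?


Zigzag "pobeihikdk" into 2 rows:
Placing characters:
  'p' => row 0
  'o' => row 1
  'b' => row 0
  'e' => row 1
  'i' => row 0
  'h' => row 1
  'i' => row 0
  'k' => row 1
  'd' => row 0
  'k' => row 1
Rows:
  Row 0: "pbiid"
  Row 1: "oehkk"
First row length: 5

5


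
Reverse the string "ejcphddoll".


Input: ejcphddoll
Reading characters right to left:
  Position 9: 'l'
  Position 8: 'l'
  Position 7: 'o'
  Position 6: 'd'
  Position 5: 'd'
  Position 4: 'h'
  Position 3: 'p'
  Position 2: 'c'
  Position 1: 'j'
  Position 0: 'e'
Reversed: lloddhpcje

lloddhpcje


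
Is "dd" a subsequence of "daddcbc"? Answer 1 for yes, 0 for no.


Check if "dd" is a subsequence of "daddcbc"
Greedy scan:
  Position 0 ('d'): matches sub[0] = 'd'
  Position 1 ('a'): no match needed
  Position 2 ('d'): matches sub[1] = 'd'
  Position 3 ('d'): no match needed
  Position 4 ('c'): no match needed
  Position 5 ('b'): no match needed
  Position 6 ('c'): no match needed
All 2 characters matched => is a subsequence

1


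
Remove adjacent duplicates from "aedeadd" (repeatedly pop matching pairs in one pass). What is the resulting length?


Input: aedeadd
Stack-based adjacent duplicate removal:
  Read 'a': push. Stack: a
  Read 'e': push. Stack: ae
  Read 'd': push. Stack: aed
  Read 'e': push. Stack: aede
  Read 'a': push. Stack: aedea
  Read 'd': push. Stack: aedead
  Read 'd': matches stack top 'd' => pop. Stack: aedea
Final stack: "aedea" (length 5)

5


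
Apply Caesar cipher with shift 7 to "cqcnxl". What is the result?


Caesar cipher: shift "cqcnxl" by 7
  'c' (pos 2) + 7 = pos 9 = 'j'
  'q' (pos 16) + 7 = pos 23 = 'x'
  'c' (pos 2) + 7 = pos 9 = 'j'
  'n' (pos 13) + 7 = pos 20 = 'u'
  'x' (pos 23) + 7 = pos 4 = 'e'
  'l' (pos 11) + 7 = pos 18 = 's'
Result: jxjues

jxjues


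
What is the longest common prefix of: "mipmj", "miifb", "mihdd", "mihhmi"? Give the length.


Words: mipmj, miifb, mihdd, mihhmi
  Position 0: all 'm' => match
  Position 1: all 'i' => match
  Position 2: ('p', 'i', 'h', 'h') => mismatch, stop
LCP = "mi" (length 2)

2


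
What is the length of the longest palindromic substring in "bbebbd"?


Input: "bbebbd"
Checking substrings for palindromes:
  [0:5] "bbebb" (len 5) => palindrome
  [1:4] "beb" (len 3) => palindrome
  [0:2] "bb" (len 2) => palindrome
  [3:5] "bb" (len 2) => palindrome
Longest palindromic substring: "bbebb" with length 5

5


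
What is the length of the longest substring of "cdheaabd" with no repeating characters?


Input: "cdheaabd"
Sliding window (track last position of each char):
  Position 0 ('c'): window [0,0] length 1 -- new best
  Position 1 ('d'): window [0,1] length 2 -- new best
  Position 2 ('h'): window [0,2] length 3 -- new best
  Position 3 ('e'): window [0,3] length 4 -- new best
  Position 4 ('a'): window [0,4] length 5 -- new best
  Position 5 ('a'): repeat (last at 4), move window start to 5
  Position 5 ('a'): window [5,5] length 1
  Position 6 ('b'): window [5,6] length 2
  Position 7 ('d'): window [5,7] length 3
Longest substring with no repeats: "cdhea" with length 5

5


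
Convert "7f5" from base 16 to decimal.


Input: "7f5" in base 16
Positional expansion:
  Digit '7' (value 7) x 16^2 = 1792
  Digit 'f' (value 15) x 16^1 = 240
  Digit '5' (value 5) x 16^0 = 5
Sum = 2037

2037


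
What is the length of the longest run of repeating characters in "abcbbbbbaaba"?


Input: "abcbbbbbaaba"
Scanning for longest run:
  Position 1 ('b'): new char, reset run to 1
  Position 2 ('c'): new char, reset run to 1
  Position 3 ('b'): new char, reset run to 1
  Position 4 ('b'): continues run of 'b', length=2
  Position 5 ('b'): continues run of 'b', length=3
  Position 6 ('b'): continues run of 'b', length=4
  Position 7 ('b'): continues run of 'b', length=5
  Position 8 ('a'): new char, reset run to 1
  Position 9 ('a'): continues run of 'a', length=2
  Position 10 ('b'): new char, reset run to 1
  Position 11 ('a'): new char, reset run to 1
Longest run: 'b' with length 5

5


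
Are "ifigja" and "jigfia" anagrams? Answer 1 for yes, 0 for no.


Strings: "ifigja", "jigfia"
Sorted first:  afgiij
Sorted second: afgiij
Sorted forms match => anagrams

1


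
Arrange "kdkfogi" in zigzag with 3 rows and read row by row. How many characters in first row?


Zigzag "kdkfogi" into 3 rows:
Placing characters:
  'k' => row 0
  'd' => row 1
  'k' => row 2
  'f' => row 1
  'o' => row 0
  'g' => row 1
  'i' => row 2
Rows:
  Row 0: "ko"
  Row 1: "dfg"
  Row 2: "ki"
First row length: 2

2


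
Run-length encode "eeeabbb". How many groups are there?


Input: eeeabbb
Scanning for consecutive runs:
  Group 1: 'e' x 3 (positions 0-2)
  Group 2: 'a' x 1 (positions 3-3)
  Group 3: 'b' x 3 (positions 4-6)
Total groups: 3

3


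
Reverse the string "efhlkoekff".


Input: efhlkoekff
Reading characters right to left:
  Position 9: 'f'
  Position 8: 'f'
  Position 7: 'k'
  Position 6: 'e'
  Position 5: 'o'
  Position 4: 'k'
  Position 3: 'l'
  Position 2: 'h'
  Position 1: 'f'
  Position 0: 'e'
Reversed: ffkeoklhfe

ffkeoklhfe


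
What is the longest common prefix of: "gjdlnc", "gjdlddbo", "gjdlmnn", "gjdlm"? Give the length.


Words: gjdlnc, gjdlddbo, gjdlmnn, gjdlm
  Position 0: all 'g' => match
  Position 1: all 'j' => match
  Position 2: all 'd' => match
  Position 3: all 'l' => match
  Position 4: ('n', 'd', 'm', 'm') => mismatch, stop
LCP = "gjdl" (length 4)

4


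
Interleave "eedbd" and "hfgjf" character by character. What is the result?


Interleaving "eedbd" and "hfgjf":
  Position 0: 'e' from first, 'h' from second => "eh"
  Position 1: 'e' from first, 'f' from second => "ef"
  Position 2: 'd' from first, 'g' from second => "dg"
  Position 3: 'b' from first, 'j' from second => "bj"
  Position 4: 'd' from first, 'f' from second => "df"
Result: ehefdgbjdf

ehefdgbjdf


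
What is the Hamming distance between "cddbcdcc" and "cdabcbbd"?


Comparing "cddbcdcc" and "cdabcbbd" position by position:
  Position 0: 'c' vs 'c' => same
  Position 1: 'd' vs 'd' => same
  Position 2: 'd' vs 'a' => differ
  Position 3: 'b' vs 'b' => same
  Position 4: 'c' vs 'c' => same
  Position 5: 'd' vs 'b' => differ
  Position 6: 'c' vs 'b' => differ
  Position 7: 'c' vs 'd' => differ
Total differences (Hamming distance): 4

4


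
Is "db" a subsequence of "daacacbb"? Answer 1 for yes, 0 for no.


Check if "db" is a subsequence of "daacacbb"
Greedy scan:
  Position 0 ('d'): matches sub[0] = 'd'
  Position 1 ('a'): no match needed
  Position 2 ('a'): no match needed
  Position 3 ('c'): no match needed
  Position 4 ('a'): no match needed
  Position 5 ('c'): no match needed
  Position 6 ('b'): matches sub[1] = 'b'
  Position 7 ('b'): no match needed
All 2 characters matched => is a subsequence

1


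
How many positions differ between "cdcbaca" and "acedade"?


Comparing "cdcbaca" and "acedade" position by position:
  Position 0: 'c' vs 'a' => DIFFER
  Position 1: 'd' vs 'c' => DIFFER
  Position 2: 'c' vs 'e' => DIFFER
  Position 3: 'b' vs 'd' => DIFFER
  Position 4: 'a' vs 'a' => same
  Position 5: 'c' vs 'd' => DIFFER
  Position 6: 'a' vs 'e' => DIFFER
Positions that differ: 6

6


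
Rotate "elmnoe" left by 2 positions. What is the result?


Input: "elmnoe", rotate left by 2
First 2 characters: "el"
Remaining characters: "mnoe"
Concatenate remaining + first: "mnoe" + "el" = "mnoeel"

mnoeel


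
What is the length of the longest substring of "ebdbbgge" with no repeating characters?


Input: "ebdbbgge"
Sliding window (track last position of each char):
  Position 0 ('e'): window [0,0] length 1 -- new best
  Position 1 ('b'): window [0,1] length 2 -- new best
  Position 2 ('d'): window [0,2] length 3 -- new best
  Position 3 ('b'): repeat (last at 1), move window start to 2
  Position 3 ('b'): window [2,3] length 2
  Position 4 ('b'): repeat (last at 3), move window start to 4
  Position 4 ('b'): window [4,4] length 1
  Position 5 ('g'): window [4,5] length 2
  Position 6 ('g'): repeat (last at 5), move window start to 6
  Position 6 ('g'): window [6,6] length 1
  Position 7 ('e'): window [6,7] length 2
Longest substring with no repeats: "ebd" with length 3

3


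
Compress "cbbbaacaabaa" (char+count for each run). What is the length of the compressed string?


Input: cbbbaacaabaa
Runs:
  'c' x 1 => "c1"
  'b' x 3 => "b3"
  'a' x 2 => "a2"
  'c' x 1 => "c1"
  'a' x 2 => "a2"
  'b' x 1 => "b1"
  'a' x 2 => "a2"
Compressed: "c1b3a2c1a2b1a2"
Compressed length: 14

14


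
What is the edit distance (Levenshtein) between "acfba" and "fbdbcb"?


Computing edit distance: "acfba" -> "fbdbcb"
DP table:
           f    b    d    b    c    b
      0    1    2    3    4    5    6
  a   1    1    2    3    4    5    6
  c   2    2    2    3    4    4    5
  f   3    2    3    3    4    5    5
  b   4    3    2    3    3    4    5
  a   5    4    3    3    4    4    5
Edit distance = dp[5][6] = 5

5


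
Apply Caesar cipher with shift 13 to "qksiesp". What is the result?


Caesar cipher: shift "qksiesp" by 13
  'q' (pos 16) + 13 = pos 3 = 'd'
  'k' (pos 10) + 13 = pos 23 = 'x'
  's' (pos 18) + 13 = pos 5 = 'f'
  'i' (pos 8) + 13 = pos 21 = 'v'
  'e' (pos 4) + 13 = pos 17 = 'r'
  's' (pos 18) + 13 = pos 5 = 'f'
  'p' (pos 15) + 13 = pos 2 = 'c'
Result: dxfvrfc

dxfvrfc


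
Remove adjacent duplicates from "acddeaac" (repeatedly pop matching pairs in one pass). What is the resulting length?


Input: acddeaac
Stack-based adjacent duplicate removal:
  Read 'a': push. Stack: a
  Read 'c': push. Stack: ac
  Read 'd': push. Stack: acd
  Read 'd': matches stack top 'd' => pop. Stack: ac
  Read 'e': push. Stack: ace
  Read 'a': push. Stack: acea
  Read 'a': matches stack top 'a' => pop. Stack: ace
  Read 'c': push. Stack: acec
Final stack: "acec" (length 4)

4


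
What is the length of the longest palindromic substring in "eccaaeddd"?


Input: "eccaaeddd"
Checking substrings for palindromes:
  [6:9] "ddd" (len 3) => palindrome
  [1:3] "cc" (len 2) => palindrome
  [3:5] "aa" (len 2) => palindrome
  [6:8] "dd" (len 2) => palindrome
  [7:9] "dd" (len 2) => palindrome
Longest palindromic substring: "ddd" with length 3

3


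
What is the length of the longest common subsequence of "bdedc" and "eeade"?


LCS of "bdedc" and "eeade"
DP table:
           e    e    a    d    e
      0    0    0    0    0    0
  b   0    0    0    0    0    0
  d   0    0    0    0    1    1
  e   0    1    1    1    1    2
  d   0    1    1    1    2    2
  c   0    1    1    1    2    2
LCS length = dp[5][5] = 2

2


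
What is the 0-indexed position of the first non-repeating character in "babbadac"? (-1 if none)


Input: babbadac
Character frequencies:
  'a': 3
  'b': 3
  'c': 1
  'd': 1
Scanning left to right for freq == 1:
  Position 0 ('b'): freq=3, skip
  Position 1 ('a'): freq=3, skip
  Position 2 ('b'): freq=3, skip
  Position 3 ('b'): freq=3, skip
  Position 4 ('a'): freq=3, skip
  Position 5 ('d'): unique! => answer = 5

5


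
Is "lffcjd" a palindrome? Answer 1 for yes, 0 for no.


Input: lffcjd
Reversed: djcffl
  Compare pos 0 ('l') with pos 5 ('d'): MISMATCH
  Compare pos 1 ('f') with pos 4 ('j'): MISMATCH
  Compare pos 2 ('f') with pos 3 ('c'): MISMATCH
Result: not a palindrome

0


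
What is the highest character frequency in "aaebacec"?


Input: aaebacec
Character counts:
  'a': 3
  'b': 1
  'c': 2
  'e': 2
Maximum frequency: 3

3


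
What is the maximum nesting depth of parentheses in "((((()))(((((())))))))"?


Input: "((((()))(((((())))))))"
Tracking depth:
  Position 0 '(': depth becomes 1
  Position 1 '(': depth becomes 2
  Position 2 '(': depth becomes 3
  Position 3 '(': depth becomes 4
  Position 4 '(': depth becomes 5
  Position 5 ')': depth becomes 4
  Position 6 ')': depth becomes 3
  Position 7 ')': depth becomes 2
  Position 8 '(': depth becomes 3
  Position 9 '(': depth becomes 4
  Position 10 '(': depth becomes 5
  Position 11 '(': depth becomes 6
  Position 12 '(': depth becomes 7
  Position 13 '(': depth becomes 8
  Position 14 ')': depth becomes 7
  Position 15 ')': depth becomes 6
  Position 16 ')': depth becomes 5
  Position 17 ')': depth becomes 4
  Position 18 ')': depth becomes 3
  Position 19 ')': depth becomes 2
  Position 20 ')': depth becomes 1
  Position 21 ')': depth becomes 0
Maximum depth reached: 8

8


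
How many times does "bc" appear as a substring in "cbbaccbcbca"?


Searching for "bc" in "cbbaccbcbca"
Scanning each position:
  Position 0: "cb" => no
  Position 1: "bb" => no
  Position 2: "ba" => no
  Position 3: "ac" => no
  Position 4: "cc" => no
  Position 5: "cb" => no
  Position 6: "bc" => MATCH
  Position 7: "cb" => no
  Position 8: "bc" => MATCH
  Position 9: "ca" => no
Total occurrences: 2

2


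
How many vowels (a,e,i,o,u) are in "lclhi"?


Input: lclhi
Checking each character:
  'l' at position 0: consonant
  'c' at position 1: consonant
  'l' at position 2: consonant
  'h' at position 3: consonant
  'i' at position 4: vowel (running total: 1)
Total vowels: 1

1


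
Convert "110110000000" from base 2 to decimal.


Input: "110110000000" in base 2
Positional expansion:
  Digit '1' (value 1) x 2^11 = 2048
  Digit '1' (value 1) x 2^10 = 1024
  Digit '0' (value 0) x 2^9 = 0
  Digit '1' (value 1) x 2^8 = 256
  Digit '1' (value 1) x 2^7 = 128
  Digit '0' (value 0) x 2^6 = 0
  Digit '0' (value 0) x 2^5 = 0
  Digit '0' (value 0) x 2^4 = 0
  Digit '0' (value 0) x 2^3 = 0
  Digit '0' (value 0) x 2^2 = 0
  Digit '0' (value 0) x 2^1 = 0
  Digit '0' (value 0) x 2^0 = 0
Sum = 3456

3456


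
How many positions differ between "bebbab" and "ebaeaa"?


Comparing "bebbab" and "ebaeaa" position by position:
  Position 0: 'b' vs 'e' => DIFFER
  Position 1: 'e' vs 'b' => DIFFER
  Position 2: 'b' vs 'a' => DIFFER
  Position 3: 'b' vs 'e' => DIFFER
  Position 4: 'a' vs 'a' => same
  Position 5: 'b' vs 'a' => DIFFER
Positions that differ: 5

5


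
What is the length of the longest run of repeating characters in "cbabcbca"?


Input: "cbabcbca"
Scanning for longest run:
  Position 1 ('b'): new char, reset run to 1
  Position 2 ('a'): new char, reset run to 1
  Position 3 ('b'): new char, reset run to 1
  Position 4 ('c'): new char, reset run to 1
  Position 5 ('b'): new char, reset run to 1
  Position 6 ('c'): new char, reset run to 1
  Position 7 ('a'): new char, reset run to 1
Longest run: 'c' with length 1

1


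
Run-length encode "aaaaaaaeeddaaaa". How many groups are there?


Input: aaaaaaaeeddaaaa
Scanning for consecutive runs:
  Group 1: 'a' x 7 (positions 0-6)
  Group 2: 'e' x 2 (positions 7-8)
  Group 3: 'd' x 2 (positions 9-10)
  Group 4: 'a' x 4 (positions 11-14)
Total groups: 4

4


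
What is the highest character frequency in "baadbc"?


Input: baadbc
Character counts:
  'a': 2
  'b': 2
  'c': 1
  'd': 1
Maximum frequency: 2

2


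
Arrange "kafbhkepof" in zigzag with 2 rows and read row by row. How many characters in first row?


Zigzag "kafbhkepof" into 2 rows:
Placing characters:
  'k' => row 0
  'a' => row 1
  'f' => row 0
  'b' => row 1
  'h' => row 0
  'k' => row 1
  'e' => row 0
  'p' => row 1
  'o' => row 0
  'f' => row 1
Rows:
  Row 0: "kfheo"
  Row 1: "abkpf"
First row length: 5

5


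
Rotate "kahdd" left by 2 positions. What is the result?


Input: "kahdd", rotate left by 2
First 2 characters: "ka"
Remaining characters: "hdd"
Concatenate remaining + first: "hdd" + "ka" = "hddka"

hddka


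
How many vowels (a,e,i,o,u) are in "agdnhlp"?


Input: agdnhlp
Checking each character:
  'a' at position 0: vowel (running total: 1)
  'g' at position 1: consonant
  'd' at position 2: consonant
  'n' at position 3: consonant
  'h' at position 4: consonant
  'l' at position 5: consonant
  'p' at position 6: consonant
Total vowels: 1

1


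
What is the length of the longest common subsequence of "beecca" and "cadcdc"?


LCS of "beecca" and "cadcdc"
DP table:
           c    a    d    c    d    c
      0    0    0    0    0    0    0
  b   0    0    0    0    0    0    0
  e   0    0    0    0    0    0    0
  e   0    0    0    0    0    0    0
  c   0    1    1    1    1    1    1
  c   0    1    1    1    2    2    2
  a   0    1    2    2    2    2    2
LCS length = dp[6][6] = 2

2


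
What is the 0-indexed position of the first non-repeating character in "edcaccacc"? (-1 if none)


Input: edcaccacc
Character frequencies:
  'a': 2
  'c': 5
  'd': 1
  'e': 1
Scanning left to right for freq == 1:
  Position 0 ('e'): unique! => answer = 0

0


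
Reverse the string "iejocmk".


Input: iejocmk
Reading characters right to left:
  Position 6: 'k'
  Position 5: 'm'
  Position 4: 'c'
  Position 3: 'o'
  Position 2: 'j'
  Position 1: 'e'
  Position 0: 'i'
Reversed: kmcojei

kmcojei


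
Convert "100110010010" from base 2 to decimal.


Input: "100110010010" in base 2
Positional expansion:
  Digit '1' (value 1) x 2^11 = 2048
  Digit '0' (value 0) x 2^10 = 0
  Digit '0' (value 0) x 2^9 = 0
  Digit '1' (value 1) x 2^8 = 256
  Digit '1' (value 1) x 2^7 = 128
  Digit '0' (value 0) x 2^6 = 0
  Digit '0' (value 0) x 2^5 = 0
  Digit '1' (value 1) x 2^4 = 16
  Digit '0' (value 0) x 2^3 = 0
  Digit '0' (value 0) x 2^2 = 0
  Digit '1' (value 1) x 2^1 = 2
  Digit '0' (value 0) x 2^0 = 0
Sum = 2450

2450


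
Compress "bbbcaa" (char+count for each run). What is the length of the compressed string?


Input: bbbcaa
Runs:
  'b' x 3 => "b3"
  'c' x 1 => "c1"
  'a' x 2 => "a2"
Compressed: "b3c1a2"
Compressed length: 6

6


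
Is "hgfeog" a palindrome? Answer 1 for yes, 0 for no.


Input: hgfeog
Reversed: goefgh
  Compare pos 0 ('h') with pos 5 ('g'): MISMATCH
  Compare pos 1 ('g') with pos 4 ('o'): MISMATCH
  Compare pos 2 ('f') with pos 3 ('e'): MISMATCH
Result: not a palindrome

0


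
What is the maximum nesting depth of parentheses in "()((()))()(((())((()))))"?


Input: "()((()))()(((())((()))))"
Tracking depth:
  Position 0 '(': depth becomes 1
  Position 1 ')': depth becomes 0
  Position 2 '(': depth becomes 1
  Position 3 '(': depth becomes 2
  Position 4 '(': depth becomes 3
  Position 5 ')': depth becomes 2
  Position 6 ')': depth becomes 1
  Position 7 ')': depth becomes 0
  Position 8 '(': depth becomes 1
  Position 9 ')': depth becomes 0
  Position 10 '(': depth becomes 1
  Position 11 '(': depth becomes 2
  Position 12 '(': depth becomes 3
  Position 13 '(': depth becomes 4
  Position 14 ')': depth becomes 3
  Position 15 ')': depth becomes 2
  Position 16 '(': depth becomes 3
  Position 17 '(': depth becomes 4
  Position 18 '(': depth becomes 5
  Position 19 ')': depth becomes 4
  Position 20 ')': depth becomes 3
  Position 21 ')': depth becomes 2
  Position 22 ')': depth becomes 1
  Position 23 ')': depth becomes 0
Maximum depth reached: 5

5


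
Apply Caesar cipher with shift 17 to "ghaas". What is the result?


Caesar cipher: shift "ghaas" by 17
  'g' (pos 6) + 17 = pos 23 = 'x'
  'h' (pos 7) + 17 = pos 24 = 'y'
  'a' (pos 0) + 17 = pos 17 = 'r'
  'a' (pos 0) + 17 = pos 17 = 'r'
  's' (pos 18) + 17 = pos 9 = 'j'
Result: xyrrj

xyrrj


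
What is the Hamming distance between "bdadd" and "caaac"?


Comparing "bdadd" and "caaac" position by position:
  Position 0: 'b' vs 'c' => differ
  Position 1: 'd' vs 'a' => differ
  Position 2: 'a' vs 'a' => same
  Position 3: 'd' vs 'a' => differ
  Position 4: 'd' vs 'c' => differ
Total differences (Hamming distance): 4

4


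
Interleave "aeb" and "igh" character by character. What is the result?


Interleaving "aeb" and "igh":
  Position 0: 'a' from first, 'i' from second => "ai"
  Position 1: 'e' from first, 'g' from second => "eg"
  Position 2: 'b' from first, 'h' from second => "bh"
Result: aiegbh

aiegbh


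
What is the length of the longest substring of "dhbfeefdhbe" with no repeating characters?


Input: "dhbfeefdhbe"
Sliding window (track last position of each char):
  Position 0 ('d'): window [0,0] length 1 -- new best
  Position 1 ('h'): window [0,1] length 2 -- new best
  Position 2 ('b'): window [0,2] length 3 -- new best
  Position 3 ('f'): window [0,3] length 4 -- new best
  Position 4 ('e'): window [0,4] length 5 -- new best
  Position 5 ('e'): repeat (last at 4), move window start to 5
  Position 5 ('e'): window [5,5] length 1
  Position 6 ('f'): window [5,6] length 2
  Position 7 ('d'): window [5,7] length 3
  Position 8 ('h'): window [5,8] length 4
  Position 9 ('b'): window [5,9] length 5
  Position 10 ('e'): repeat (last at 5), move window start to 6
  Position 10 ('e'): window [6,10] length 5
Longest substring with no repeats: "dhbfe" with length 5

5


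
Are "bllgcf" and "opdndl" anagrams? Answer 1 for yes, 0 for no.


Strings: "bllgcf", "opdndl"
Sorted first:  bcfgll
Sorted second: ddlnop
Differ at position 0: 'b' vs 'd' => not anagrams

0


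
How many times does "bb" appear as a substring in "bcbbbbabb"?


Searching for "bb" in "bcbbbbabb"
Scanning each position:
  Position 0: "bc" => no
  Position 1: "cb" => no
  Position 2: "bb" => MATCH
  Position 3: "bb" => MATCH
  Position 4: "bb" => MATCH
  Position 5: "ba" => no
  Position 6: "ab" => no
  Position 7: "bb" => MATCH
Total occurrences: 4

4


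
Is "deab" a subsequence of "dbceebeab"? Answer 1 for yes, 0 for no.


Check if "deab" is a subsequence of "dbceebeab"
Greedy scan:
  Position 0 ('d'): matches sub[0] = 'd'
  Position 1 ('b'): no match needed
  Position 2 ('c'): no match needed
  Position 3 ('e'): matches sub[1] = 'e'
  Position 4 ('e'): no match needed
  Position 5 ('b'): no match needed
  Position 6 ('e'): no match needed
  Position 7 ('a'): matches sub[2] = 'a'
  Position 8 ('b'): matches sub[3] = 'b'
All 4 characters matched => is a subsequence

1


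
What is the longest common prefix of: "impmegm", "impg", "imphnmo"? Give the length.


Words: impmegm, impg, imphnmo
  Position 0: all 'i' => match
  Position 1: all 'm' => match
  Position 2: all 'p' => match
  Position 3: ('m', 'g', 'h') => mismatch, stop
LCP = "imp" (length 3)

3


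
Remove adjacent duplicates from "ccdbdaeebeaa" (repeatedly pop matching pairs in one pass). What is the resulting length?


Input: ccdbdaeebeaa
Stack-based adjacent duplicate removal:
  Read 'c': push. Stack: c
  Read 'c': matches stack top 'c' => pop. Stack: (empty)
  Read 'd': push. Stack: d
  Read 'b': push. Stack: db
  Read 'd': push. Stack: dbd
  Read 'a': push. Stack: dbda
  Read 'e': push. Stack: dbdae
  Read 'e': matches stack top 'e' => pop. Stack: dbda
  Read 'b': push. Stack: dbdab
  Read 'e': push. Stack: dbdabe
  Read 'a': push. Stack: dbdabea
  Read 'a': matches stack top 'a' => pop. Stack: dbdabe
Final stack: "dbdabe" (length 6)

6


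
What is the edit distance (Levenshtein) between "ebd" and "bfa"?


Computing edit distance: "ebd" -> "bfa"
DP table:
           b    f    a
      0    1    2    3
  e   1    1    2    3
  b   2    1    2    3
  d   3    2    2    3
Edit distance = dp[3][3] = 3

3


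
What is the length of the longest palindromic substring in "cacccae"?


Input: "cacccae"
Checking substrings for palindromes:
  [1:6] "accca" (len 5) => palindrome
  [0:3] "cac" (len 3) => palindrome
  [2:5] "ccc" (len 3) => palindrome
  [2:4] "cc" (len 2) => palindrome
  [3:5] "cc" (len 2) => palindrome
Longest palindromic substring: "accca" with length 5

5


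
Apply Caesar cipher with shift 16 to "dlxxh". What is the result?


Caesar cipher: shift "dlxxh" by 16
  'd' (pos 3) + 16 = pos 19 = 't'
  'l' (pos 11) + 16 = pos 1 = 'b'
  'x' (pos 23) + 16 = pos 13 = 'n'
  'x' (pos 23) + 16 = pos 13 = 'n'
  'h' (pos 7) + 16 = pos 23 = 'x'
Result: tbnnx

tbnnx


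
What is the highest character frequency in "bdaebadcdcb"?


Input: bdaebadcdcb
Character counts:
  'a': 2
  'b': 3
  'c': 2
  'd': 3
  'e': 1
Maximum frequency: 3

3


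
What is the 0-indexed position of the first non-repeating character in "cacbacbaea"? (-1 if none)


Input: cacbacbaea
Character frequencies:
  'a': 4
  'b': 2
  'c': 3
  'e': 1
Scanning left to right for freq == 1:
  Position 0 ('c'): freq=3, skip
  Position 1 ('a'): freq=4, skip
  Position 2 ('c'): freq=3, skip
  Position 3 ('b'): freq=2, skip
  Position 4 ('a'): freq=4, skip
  Position 5 ('c'): freq=3, skip
  Position 6 ('b'): freq=2, skip
  Position 7 ('a'): freq=4, skip
  Position 8 ('e'): unique! => answer = 8

8


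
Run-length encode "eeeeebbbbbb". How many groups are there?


Input: eeeeebbbbbb
Scanning for consecutive runs:
  Group 1: 'e' x 5 (positions 0-4)
  Group 2: 'b' x 6 (positions 5-10)
Total groups: 2

2


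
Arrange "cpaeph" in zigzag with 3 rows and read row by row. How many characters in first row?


Zigzag "cpaeph" into 3 rows:
Placing characters:
  'c' => row 0
  'p' => row 1
  'a' => row 2
  'e' => row 1
  'p' => row 0
  'h' => row 1
Rows:
  Row 0: "cp"
  Row 1: "peh"
  Row 2: "a"
First row length: 2

2


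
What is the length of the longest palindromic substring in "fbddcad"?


Input: "fbddcad"
Checking substrings for palindromes:
  [2:4] "dd" (len 2) => palindrome
Longest palindromic substring: "dd" with length 2

2


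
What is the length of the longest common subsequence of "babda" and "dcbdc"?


LCS of "babda" and "dcbdc"
DP table:
           d    c    b    d    c
      0    0    0    0    0    0
  b   0    0    0    1    1    1
  a   0    0    0    1    1    1
  b   0    0    0    1    1    1
  d   0    1    1    1    2    2
  a   0    1    1    1    2    2
LCS length = dp[5][5] = 2

2


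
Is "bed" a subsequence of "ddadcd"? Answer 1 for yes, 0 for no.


Check if "bed" is a subsequence of "ddadcd"
Greedy scan:
  Position 0 ('d'): no match needed
  Position 1 ('d'): no match needed
  Position 2 ('a'): no match needed
  Position 3 ('d'): no match needed
  Position 4 ('c'): no match needed
  Position 5 ('d'): no match needed
Only matched 0/3 characters => not a subsequence

0


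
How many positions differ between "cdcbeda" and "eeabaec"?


Comparing "cdcbeda" and "eeabaec" position by position:
  Position 0: 'c' vs 'e' => DIFFER
  Position 1: 'd' vs 'e' => DIFFER
  Position 2: 'c' vs 'a' => DIFFER
  Position 3: 'b' vs 'b' => same
  Position 4: 'e' vs 'a' => DIFFER
  Position 5: 'd' vs 'e' => DIFFER
  Position 6: 'a' vs 'c' => DIFFER
Positions that differ: 6

6


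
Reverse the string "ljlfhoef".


Input: ljlfhoef
Reading characters right to left:
  Position 7: 'f'
  Position 6: 'e'
  Position 5: 'o'
  Position 4: 'h'
  Position 3: 'f'
  Position 2: 'l'
  Position 1: 'j'
  Position 0: 'l'
Reversed: feohfljl

feohfljl


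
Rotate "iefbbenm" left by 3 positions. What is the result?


Input: "iefbbenm", rotate left by 3
First 3 characters: "ief"
Remaining characters: "bbenm"
Concatenate remaining + first: "bbenm" + "ief" = "bbenmief"

bbenmief


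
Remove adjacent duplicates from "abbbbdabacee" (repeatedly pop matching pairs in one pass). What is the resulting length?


Input: abbbbdabacee
Stack-based adjacent duplicate removal:
  Read 'a': push. Stack: a
  Read 'b': push. Stack: ab
  Read 'b': matches stack top 'b' => pop. Stack: a
  Read 'b': push. Stack: ab
  Read 'b': matches stack top 'b' => pop. Stack: a
  Read 'd': push. Stack: ad
  Read 'a': push. Stack: ada
  Read 'b': push. Stack: adab
  Read 'a': push. Stack: adaba
  Read 'c': push. Stack: adabac
  Read 'e': push. Stack: adabace
  Read 'e': matches stack top 'e' => pop. Stack: adabac
Final stack: "adabac" (length 6)

6


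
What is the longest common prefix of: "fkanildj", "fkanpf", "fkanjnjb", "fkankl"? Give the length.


Words: fkanildj, fkanpf, fkanjnjb, fkankl
  Position 0: all 'f' => match
  Position 1: all 'k' => match
  Position 2: all 'a' => match
  Position 3: all 'n' => match
  Position 4: ('i', 'p', 'j', 'k') => mismatch, stop
LCP = "fkan" (length 4)

4


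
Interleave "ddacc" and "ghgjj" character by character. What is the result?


Interleaving "ddacc" and "ghgjj":
  Position 0: 'd' from first, 'g' from second => "dg"
  Position 1: 'd' from first, 'h' from second => "dh"
  Position 2: 'a' from first, 'g' from second => "ag"
  Position 3: 'c' from first, 'j' from second => "cj"
  Position 4: 'c' from first, 'j' from second => "cj"
Result: dgdhagcjcj

dgdhagcjcj


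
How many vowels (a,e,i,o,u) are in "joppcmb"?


Input: joppcmb
Checking each character:
  'j' at position 0: consonant
  'o' at position 1: vowel (running total: 1)
  'p' at position 2: consonant
  'p' at position 3: consonant
  'c' at position 4: consonant
  'm' at position 5: consonant
  'b' at position 6: consonant
Total vowels: 1

1


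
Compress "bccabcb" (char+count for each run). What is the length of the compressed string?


Input: bccabcb
Runs:
  'b' x 1 => "b1"
  'c' x 2 => "c2"
  'a' x 1 => "a1"
  'b' x 1 => "b1"
  'c' x 1 => "c1"
  'b' x 1 => "b1"
Compressed: "b1c2a1b1c1b1"
Compressed length: 12

12


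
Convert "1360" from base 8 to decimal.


Input: "1360" in base 8
Positional expansion:
  Digit '1' (value 1) x 8^3 = 512
  Digit '3' (value 3) x 8^2 = 192
  Digit '6' (value 6) x 8^1 = 48
  Digit '0' (value 0) x 8^0 = 0
Sum = 752

752


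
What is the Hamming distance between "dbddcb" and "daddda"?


Comparing "dbddcb" and "daddda" position by position:
  Position 0: 'd' vs 'd' => same
  Position 1: 'b' vs 'a' => differ
  Position 2: 'd' vs 'd' => same
  Position 3: 'd' vs 'd' => same
  Position 4: 'c' vs 'd' => differ
  Position 5: 'b' vs 'a' => differ
Total differences (Hamming distance): 3

3


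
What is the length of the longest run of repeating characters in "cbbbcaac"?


Input: "cbbbcaac"
Scanning for longest run:
  Position 1 ('b'): new char, reset run to 1
  Position 2 ('b'): continues run of 'b', length=2
  Position 3 ('b'): continues run of 'b', length=3
  Position 4 ('c'): new char, reset run to 1
  Position 5 ('a'): new char, reset run to 1
  Position 6 ('a'): continues run of 'a', length=2
  Position 7 ('c'): new char, reset run to 1
Longest run: 'b' with length 3

3


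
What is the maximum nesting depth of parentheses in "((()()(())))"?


Input: "((()()(())))"
Tracking depth:
  Position 0 '(': depth becomes 1
  Position 1 '(': depth becomes 2
  Position 2 '(': depth becomes 3
  Position 3 ')': depth becomes 2
  Position 4 '(': depth becomes 3
  Position 5 ')': depth becomes 2
  Position 6 '(': depth becomes 3
  Position 7 '(': depth becomes 4
  Position 8 ')': depth becomes 3
  Position 9 ')': depth becomes 2
  Position 10 ')': depth becomes 1
  Position 11 ')': depth becomes 0
Maximum depth reached: 4

4


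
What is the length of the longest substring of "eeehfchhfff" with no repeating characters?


Input: "eeehfchhfff"
Sliding window (track last position of each char):
  Position 0 ('e'): window [0,0] length 1 -- new best
  Position 1 ('e'): repeat (last at 0), move window start to 1
  Position 1 ('e'): window [1,1] length 1
  Position 2 ('e'): repeat (last at 1), move window start to 2
  Position 2 ('e'): window [2,2] length 1
  Position 3 ('h'): window [2,3] length 2 -- new best
  Position 4 ('f'): window [2,4] length 3 -- new best
  Position 5 ('c'): window [2,5] length 4 -- new best
  Position 6 ('h'): repeat (last at 3), move window start to 4
  Position 6 ('h'): window [4,6] length 3
  Position 7 ('h'): repeat (last at 6), move window start to 7
  Position 7 ('h'): window [7,7] length 1
  Position 8 ('f'): window [7,8] length 2
  Position 9 ('f'): repeat (last at 8), move window start to 9
  Position 9 ('f'): window [9,9] length 1
  Position 10 ('f'): repeat (last at 9), move window start to 10
  Position 10 ('f'): window [10,10] length 1
Longest substring with no repeats: "ehfc" with length 4

4


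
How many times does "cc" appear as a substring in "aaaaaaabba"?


Searching for "cc" in "aaaaaaabba"
Scanning each position:
  Position 0: "aa" => no
  Position 1: "aa" => no
  Position 2: "aa" => no
  Position 3: "aa" => no
  Position 4: "aa" => no
  Position 5: "aa" => no
  Position 6: "ab" => no
  Position 7: "bb" => no
  Position 8: "ba" => no
Total occurrences: 0

0


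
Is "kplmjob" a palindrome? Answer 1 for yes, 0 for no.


Input: kplmjob
Reversed: bojmlpk
  Compare pos 0 ('k') with pos 6 ('b'): MISMATCH
  Compare pos 1 ('p') with pos 5 ('o'): MISMATCH
  Compare pos 2 ('l') with pos 4 ('j'): MISMATCH
Result: not a palindrome

0


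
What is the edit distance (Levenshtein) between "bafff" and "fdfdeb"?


Computing edit distance: "bafff" -> "fdfdeb"
DP table:
           f    d    f    d    e    b
      0    1    2    3    4    5    6
  b   1    1    2    3    4    5    5
  a   2    2    2    3    4    5    6
  f   3    2    3    2    3    4    5
  f   4    3    3    3    3    4    5
  f   5    4    4    3    4    4    5
Edit distance = dp[5][6] = 5

5


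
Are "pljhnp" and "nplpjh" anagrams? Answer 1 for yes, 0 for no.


Strings: "pljhnp", "nplpjh"
Sorted first:  hjlnpp
Sorted second: hjlnpp
Sorted forms match => anagrams

1


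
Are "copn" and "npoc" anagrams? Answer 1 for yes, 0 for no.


Strings: "copn", "npoc"
Sorted first:  cnop
Sorted second: cnop
Sorted forms match => anagrams

1


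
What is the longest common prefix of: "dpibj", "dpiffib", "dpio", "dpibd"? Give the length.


Words: dpibj, dpiffib, dpio, dpibd
  Position 0: all 'd' => match
  Position 1: all 'p' => match
  Position 2: all 'i' => match
  Position 3: ('b', 'f', 'o', 'b') => mismatch, stop
LCP = "dpi" (length 3)

3
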